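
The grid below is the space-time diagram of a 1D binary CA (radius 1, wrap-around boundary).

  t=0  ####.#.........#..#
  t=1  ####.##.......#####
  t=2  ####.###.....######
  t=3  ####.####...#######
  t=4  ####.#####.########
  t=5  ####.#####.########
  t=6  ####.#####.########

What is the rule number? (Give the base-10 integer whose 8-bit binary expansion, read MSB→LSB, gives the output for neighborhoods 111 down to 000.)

  ###|#  b7=1 t=0,i=0
  ##.|#  b6=1 t=0,i=3
  #.#|.  b5=0 t=0,i=4
  #..|#  b4=1 t=0,i=6
  .##|#  b3=1 t=0,i=18
  .#.|#  b2=1 t=0,i=5
  ..#|#  b1=1 t=0,i=14
  ...|.  b0=0 t=0,i=7
  bits 11011110 = 222

222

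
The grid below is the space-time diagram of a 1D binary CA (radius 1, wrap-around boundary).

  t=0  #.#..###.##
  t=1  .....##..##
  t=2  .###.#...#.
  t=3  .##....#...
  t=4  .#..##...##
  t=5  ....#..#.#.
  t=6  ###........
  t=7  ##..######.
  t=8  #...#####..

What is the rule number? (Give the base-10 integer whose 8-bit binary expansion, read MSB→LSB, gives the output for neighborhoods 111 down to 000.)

  ###|#  b7=1 t=0,i=6
  ##.|.  b6=0 t=0,i=0
  #.#|.  b5=0 t=0,i=1
  #..|.  b4=0 t=0,i=3
  .##|#  b3=1 t=0,i=5
  .#.|.  b2=0 t=0,i=2
  ..#|.  b1=0 t=0,i=4
  ...|#  b0=1 t=1,i=1
  bits 10001001 = 137

137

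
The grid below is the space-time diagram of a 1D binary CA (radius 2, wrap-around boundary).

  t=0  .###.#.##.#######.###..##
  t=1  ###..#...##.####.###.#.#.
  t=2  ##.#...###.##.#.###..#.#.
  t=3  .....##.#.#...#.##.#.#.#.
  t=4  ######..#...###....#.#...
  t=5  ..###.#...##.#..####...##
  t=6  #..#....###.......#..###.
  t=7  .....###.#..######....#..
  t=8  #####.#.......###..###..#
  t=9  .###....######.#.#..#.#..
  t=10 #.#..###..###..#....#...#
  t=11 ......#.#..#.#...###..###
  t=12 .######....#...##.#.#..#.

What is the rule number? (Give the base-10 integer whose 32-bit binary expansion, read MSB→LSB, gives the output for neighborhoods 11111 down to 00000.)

3399696495

  ##### -> #   bit 31 = 1  t=0,i=12
  ####. -> #   bit 30 = 1  t=0,i=15
  ###.# -> .   bit 29 = 0  t=0,i=3
  ###.. -> .   bit 28 = 0  t=0,i=20
  ##.## -> #   bit 27 = 1  t=0,i=0
  ##.#. -> .   bit 26 = 0  t=0,i=4
  ##..# -> #   bit 25 = 1  t=0,i=21
  ##... -> .   bit 24 = 0  t=4,i=15
  #.### -> #   bit 23 = 1  t=0,i=1
  #.##. -> .   bit 22 = 0  t=0,i=7
  #.#.# -> #   bit 21 = 1  t=0,i=5
  #.#.. -> .   bit 20 = 0  t=2,i=3
  #..## -> .   bit 19 = 0  t=0,i=22
  #..#. -> .   bit 18 = 0  t=1,i=4
  #...# -> #   bit 17 = 1  t=1,i=7
  #.... -> #   bit 16 = 1  t=3,i=0
  .#### -> .   bit 15 = 0  t=0,i=11
  .###. -> #   bit 14 = 1  t=0,i=2
  .##.# -> .   bit 13 = 0  t=0,i=8
  .##.. -> .   bit 12 = 0  t=5,i=24
  .#.## -> .   bit 11 = 0  t=0,i=6
  .#.#. -> .   bit 10 = 0  t=1,i=22
  .#..# -> .   bit 9 = 0  t=5,i=14
  .#... -> .   bit 8 = 0  t=1,i=6
  ..### -> .   bit 7 = 0  t=2,i=7
  ..##. -> #   bit 6 = 1  t=0,i=23
  ..#.# -> #   bit 5 = 1  t=2,i=21
  ..#.. -> .   bit 4 = 0  t=1,i=5
  ...## -> #   bit 3 = 1  t=1,i=8
  ...#. -> #   bit 2 = 1  t=3,i=13
  ....# -> #   bit 1 = 1  t=3,i=3
  ..... -> #   bit 0 = 1  t=3,i=1
  bits 11001010101000110100000001101111 = 3399696495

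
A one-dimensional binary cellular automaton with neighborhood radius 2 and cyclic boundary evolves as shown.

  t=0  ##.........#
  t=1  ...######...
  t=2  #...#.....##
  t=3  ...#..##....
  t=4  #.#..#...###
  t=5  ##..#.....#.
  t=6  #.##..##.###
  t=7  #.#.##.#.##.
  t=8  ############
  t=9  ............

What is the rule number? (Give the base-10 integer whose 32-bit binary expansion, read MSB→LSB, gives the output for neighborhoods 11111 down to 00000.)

  [31] ##### => .  t=1,i=5
  [30] ####. => .  t=1,i=7
  [29] ###.# => #  t=4,i=0
  [28] ###.. => .  t=0,i=1
  [27] ##.## => .  t=6,i=1
  [26] ##.#. => #  t=4,i=1
  [25] ##..# => #  t=5,i=2
  [24] ##... => .  t=0,i=2
  [23] #.### => #  t=6,i=9
  [22] #.##. => #  t=5,i=0
  [21] #.#.# => #  t=7,i=0
  [20] #.#.. => .  t=4,i=2
  [19] #..## => #  t=3,i=5
  [18] #..#. => #  t=4,i=4
  [17] #...# => .  t=2,i=2
  [16] #.... => #  t=0,i=3
  [15] .#### => #  t=1,i=4
  [14] .###. => .  t=0,i=0
  [13] .##.# => #  t=6,i=7
  [12] .##.. => .  t=3,i=7
  [11] .#.## => #  t=5,i=11
  [10] .#.#. => #  t=7,i=1
  [9] .#..# => .  t=3,i=4
  [8] .#... => .  t=2,i=5
  [7] ..### => .  t=0,i=11
  [6] ..##. => .  t=3,i=6
  [5] ..#.# => #  t=5,i=10
  [4] ..#.. => .  t=2,i=4
  [3] ...## => .  t=0,i=10
  [2] ...#. => #  t=2,i=3
  [1] ....# => .  t=0,i=9
  [0] ..... => #  t=0,i=4
  bits 00100110111011011010110000100101 = 653110309

653110309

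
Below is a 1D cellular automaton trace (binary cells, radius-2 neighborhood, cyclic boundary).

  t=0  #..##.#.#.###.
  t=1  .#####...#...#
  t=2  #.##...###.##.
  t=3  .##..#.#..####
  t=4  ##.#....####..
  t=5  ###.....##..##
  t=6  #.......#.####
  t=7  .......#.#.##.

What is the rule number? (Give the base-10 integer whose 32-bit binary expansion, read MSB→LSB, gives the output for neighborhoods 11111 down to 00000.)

2387258068

  ##### -> #   bit 31 = 1  t=1,i=3
  ####. -> .   bit 30 = 0  t=1,i=4
  ###.# -> .   bit 29 = 0  t=0,i=12
  ###.. -> .   bit 28 = 0  t=1,i=5
  ##.## -> #   bit 27 = 1  t=2,i=10
  ##.#. -> #   bit 26 = 1  t=0,i=5
  ##..# -> #   bit 25 = 1  t=3,i=3
  ##... -> .   bit 24 = 0  t=1,i=6
  #.### -> .   bit 23 = 0  t=0,i=10
  #.##. -> #   bit 22 = 1  t=2,i=2
  #.#.# -> .   bit 21 = 0  t=0,i=6
  #.#.. -> .   bit 20 = 0  t=0,i=0
  #..## -> #   bit 19 = 1  t=0,i=2
  #..#. -> .   bit 18 = 0  t=3,i=4
  #...# -> #   bit 17 = 1  t=1,i=7
  #.... -> .   bit 16 = 0  t=4,i=5
  .#### -> #   bit 15 = 1  t=1,i=2
  .###. -> .   bit 14 = 0  t=0,i=11
  .##.# -> #   bit 13 = 1  t=0,i=4
  .##.. -> .   bit 12 = 0  t=2,i=3
  .#.## -> #   bit 11 = 1  t=0,i=9
  .#.#. -> .   bit 10 = 0  t=0,i=7
  .#..# -> #   bit 9 = 1  t=0,i=1
  .#... -> .   bit 8 = 0  t=1,i=10
  ..### -> #   bit 7 = 1  t=2,i=7
  ..##. -> #   bit 6 = 1  t=0,i=3
  ..#.# -> .   bit 5 = 0  t=1,i=13
  ..#.. -> #   bit 4 = 1  t=1,i=9
  ...## -> .   bit 3 = 0  t=2,i=6
  ...#. -> #   bit 2 = 1  t=1,i=8
  ....# -> .   bit 1 = 0  t=4,i=6
  ..... -> .   bit 0 = 0  t=5,i=5
  bits 10001110010010101010101011010100 = 2387258068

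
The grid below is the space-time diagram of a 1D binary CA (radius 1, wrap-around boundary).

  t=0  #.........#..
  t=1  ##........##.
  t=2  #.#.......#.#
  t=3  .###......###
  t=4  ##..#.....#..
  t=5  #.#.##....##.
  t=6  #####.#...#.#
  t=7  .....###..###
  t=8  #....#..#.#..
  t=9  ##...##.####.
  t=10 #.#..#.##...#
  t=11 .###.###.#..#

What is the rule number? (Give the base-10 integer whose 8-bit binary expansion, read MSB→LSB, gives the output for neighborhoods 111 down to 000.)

  nb ###: next=.  (t=3,i=2, bit7=0)
  nb ##.: next=.  (t=1,i=1, bit6=0)
  nb #.#: next=#  (t=1,i=12, bit5=1)
  nb #..: next=#  (t=0,i=1, bit4=1)
  nb .##: next=#  (t=1,i=0, bit3=1)
  nb .#.: next=#  (t=0,i=0, bit2=1)
  nb ..#: next=.  (t=0,i=9, bit1=0)
  nb ...: next=.  (t=0,i=2, bit0=0)
  bits 00111100 = 60

60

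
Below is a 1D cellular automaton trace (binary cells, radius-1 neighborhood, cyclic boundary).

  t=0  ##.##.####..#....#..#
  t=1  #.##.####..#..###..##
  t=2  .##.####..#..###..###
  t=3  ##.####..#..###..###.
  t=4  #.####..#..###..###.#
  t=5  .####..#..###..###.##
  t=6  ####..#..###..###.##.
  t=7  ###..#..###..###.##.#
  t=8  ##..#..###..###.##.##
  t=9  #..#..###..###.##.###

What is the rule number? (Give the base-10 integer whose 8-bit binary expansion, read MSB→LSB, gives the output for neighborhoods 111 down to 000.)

  [7] ### => #  t=0,i=0
  [6] ##. => .  t=0,i=1
  [5] #.# => #  t=0,i=2
  [4] #.. => .  t=0,i=10
  [3] .## => #  t=0,i=3
  [2] .#. => .  t=0,i=12
  [1] ..# => #  t=0,i=11
  [0] ... => #  t=0,i=14
  bits 10101011 = 171

171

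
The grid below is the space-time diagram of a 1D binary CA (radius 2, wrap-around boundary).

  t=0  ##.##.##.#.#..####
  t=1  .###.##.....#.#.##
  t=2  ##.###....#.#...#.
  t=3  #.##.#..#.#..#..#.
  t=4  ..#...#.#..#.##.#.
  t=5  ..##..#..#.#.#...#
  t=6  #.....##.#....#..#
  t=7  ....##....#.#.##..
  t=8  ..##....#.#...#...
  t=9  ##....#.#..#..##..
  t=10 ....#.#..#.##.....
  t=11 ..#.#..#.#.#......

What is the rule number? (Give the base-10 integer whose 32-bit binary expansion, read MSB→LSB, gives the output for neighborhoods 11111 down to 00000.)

3099591610

  #####|#  b31=1 t=0,i=16
  ####.|.  b30=0 t=0,i=0
  ###.#|#  b29=1 t=0,i=1
  ###..|#  b28=1 t=2,i=5
  ##.##|#  b27=1 t=0,i=2
  ##.#.|.  b26=0 t=0,i=8
  ##..#|.  b25=0 t=5,i=4
  ##...|.  b24=0 t=1,i=7
  #.###|#  b23=1 t=1,i=1
  #.##.|#  b22=1 t=0,i=3
  #.#.#|.  b21=0 t=0,i=9
  #.#..|.  b20=0 t=0,i=11
  #..##|.  b19=0 t=0,i=13
  #..#.|.  b18=0 t=3,i=7
  #...#|.  b17=0 t=2,i=14
  #....|.  b16=0 t=1,i=8
  .####|.  b15=0 t=0,i=15
  .###.|.  b14=0 t=1,i=2
  .##.#|.  b13=0 t=0,i=4
  .##..|.  b12=0 t=1,i=6
  .#.##|.  b11=0 t=1,i=15
  .#.#.|.  b10=0 t=0,i=10
  .#..#|#  b9=1 t=0,i=12
  .#...|#  b8=1 t=2,i=13
  ..###|#  b7=1 t=0,i=14
  ..##.|.  b6=0 t=5,i=2
  ..#.#|#  b5=1 t=1,i=12
  ..#..|#  b4=1 t=3,i=13
  ...##|#  b3=1 t=6,i=5
  ...#.|.  b2=0 t=1,i=11
  ....#|#  b1=1 t=1,i=10
  .....|.  b0=0 t=1,i=9
  bits 10111000110000000000001110111010 = 3099591610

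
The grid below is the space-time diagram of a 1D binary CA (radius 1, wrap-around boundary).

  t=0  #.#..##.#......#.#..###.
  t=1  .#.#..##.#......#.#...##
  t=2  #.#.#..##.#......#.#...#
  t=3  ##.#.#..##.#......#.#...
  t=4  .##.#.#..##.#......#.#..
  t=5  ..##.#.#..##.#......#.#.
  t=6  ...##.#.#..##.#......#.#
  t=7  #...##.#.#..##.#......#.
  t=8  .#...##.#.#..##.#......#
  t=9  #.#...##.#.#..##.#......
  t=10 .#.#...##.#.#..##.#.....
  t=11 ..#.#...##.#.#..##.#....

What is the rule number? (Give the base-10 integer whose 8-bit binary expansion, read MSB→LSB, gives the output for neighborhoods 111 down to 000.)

  ###|.  b7=0 t=0,i=21
  ##.|#  b6=1 t=0,i=6
  #.#|#  b5=1 t=0,i=1
  #..|#  b4=1 t=0,i=3
  .##|.  b3=0 t=0,i=5
  .#.|.  b2=0 t=0,i=0
  ..#|.  b1=0 t=0,i=4
  ...|.  b0=0 t=0,i=10
  bits 01110000 = 112

112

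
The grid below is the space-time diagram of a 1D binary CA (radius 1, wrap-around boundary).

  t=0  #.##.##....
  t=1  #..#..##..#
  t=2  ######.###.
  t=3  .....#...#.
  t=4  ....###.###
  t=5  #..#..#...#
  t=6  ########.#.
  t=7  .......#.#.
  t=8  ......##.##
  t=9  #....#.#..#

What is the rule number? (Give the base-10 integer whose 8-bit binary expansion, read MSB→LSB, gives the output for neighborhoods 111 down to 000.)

86

  ###|.  b7=0 t=2,i=1
  ##.|#  b6=1 t=0,i=3
  #.#|.  b5=0 t=0,i=1
  #..|#  b4=1 t=0,i=7
  .##|.  b3=0 t=0,i=2
  .#.|#  b2=1 t=0,i=0
  ..#|#  b1=1 t=0,i=10
  ...|.  b0=0 t=0,i=8
  bits 01010110 = 86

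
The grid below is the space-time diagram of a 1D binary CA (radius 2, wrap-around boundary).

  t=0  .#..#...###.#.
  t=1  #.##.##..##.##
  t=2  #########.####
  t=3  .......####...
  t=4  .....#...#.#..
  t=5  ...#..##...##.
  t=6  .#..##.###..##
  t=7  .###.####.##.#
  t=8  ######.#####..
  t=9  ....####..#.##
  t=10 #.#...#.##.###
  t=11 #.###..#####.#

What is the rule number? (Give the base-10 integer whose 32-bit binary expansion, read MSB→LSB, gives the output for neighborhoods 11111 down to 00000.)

1809742594

  [31] ##### => .  t=2,i=0
  [30] ####. => #  t=2,i=7
  [29] ###.# => #  t=0,i=10
  [28] ###.. => .  t=3,i=10
  [27] ##.## => #  t=1,i=1
  [26] ##.#. => .  t=0,i=11
  [25] ##..# => #  t=1,i=7
  [24] ##... => #  t=3,i=11
  [23] #.### => #  t=1,i=12
  [22] #.##. => #  t=1,i=2
  [21] #.#.# => .  t=7,i=13
  [20] #.#.. => #  t=0,i=12
  [19] #..## => #  t=1,i=8
  [18] #..#. => #  t=0,i=0
  [17] #...# => #  t=0,i=6
  [16] #.... => .  t=3,i=12
  [15] .#### => .  t=2,i=11
  [14] .###. => #  t=0,i=9
  [13] .##.# => #  t=1,i=3
  [12] .##.. => #  t=1,i=6
  [11] .#.## => #  t=7,i=0
  [10] .#.#. => .  t=4,i=10
  [9] .#..# => #  t=0,i=2
  [8] .#... => #  t=0,i=5
  [7] ..### => .  t=0,i=8
  [6] ..##. => .  t=1,i=9
  [5] ..#.# => .  t=4,i=9
  [4] ..#.. => .  t=0,i=1
  [3] ...## => .  t=0,i=7
  [2] ...#. => .  t=4,i=4
  [1] ....# => #  t=3,i=5
  [0] ..... => .  t=3,i=0
  bits 01101011110111100111101100000010 = 1809742594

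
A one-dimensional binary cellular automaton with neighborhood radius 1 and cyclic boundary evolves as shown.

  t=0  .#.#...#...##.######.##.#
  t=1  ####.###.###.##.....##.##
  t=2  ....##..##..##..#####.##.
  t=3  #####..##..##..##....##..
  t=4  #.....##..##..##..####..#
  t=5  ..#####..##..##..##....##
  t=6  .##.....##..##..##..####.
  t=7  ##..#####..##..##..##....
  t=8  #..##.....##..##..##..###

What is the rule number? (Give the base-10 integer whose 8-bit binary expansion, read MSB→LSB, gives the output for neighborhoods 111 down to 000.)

47

  ### -> .   bit 7 = 0  t=0,i=15
  ##. -> .   bit 6 = 0  t=0,i=12
  #.# -> #   bit 5 = 1  t=0,i=0
  #.. -> .   bit 4 = 0  t=0,i=4
  .## -> #   bit 3 = 1  t=0,i=11
  .#. -> #   bit 2 = 1  t=0,i=1
  ..# -> #   bit 1 = 1  t=0,i=6
  ... -> #   bit 0 = 1  t=0,i=5
  bits 00101111 = 47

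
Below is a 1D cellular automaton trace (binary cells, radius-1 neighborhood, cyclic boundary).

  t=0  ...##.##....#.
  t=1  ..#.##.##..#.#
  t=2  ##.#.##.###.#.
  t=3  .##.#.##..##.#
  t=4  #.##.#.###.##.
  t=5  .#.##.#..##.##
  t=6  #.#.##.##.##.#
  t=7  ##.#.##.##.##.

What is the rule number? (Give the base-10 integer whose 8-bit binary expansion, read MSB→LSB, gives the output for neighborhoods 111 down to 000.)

  nb ###: next=.  (t=2,i=9, bit7=0)
  nb ##.: next=#  (t=0,i=4, bit6=1)
  nb #.#: next=#  (t=0,i=5, bit5=1)
  nb #..: next=#  (t=0,i=8, bit4=1)
  nb .##: next=.  (t=0,i=3, bit3=0)
  nb .#.: next=.  (t=0,i=12, bit2=0)
  nb ..#: next=#  (t=0,i=2, bit1=1)
  nb ...: next=.  (t=0,i=0, bit0=0)
  bits 01110010 = 114

114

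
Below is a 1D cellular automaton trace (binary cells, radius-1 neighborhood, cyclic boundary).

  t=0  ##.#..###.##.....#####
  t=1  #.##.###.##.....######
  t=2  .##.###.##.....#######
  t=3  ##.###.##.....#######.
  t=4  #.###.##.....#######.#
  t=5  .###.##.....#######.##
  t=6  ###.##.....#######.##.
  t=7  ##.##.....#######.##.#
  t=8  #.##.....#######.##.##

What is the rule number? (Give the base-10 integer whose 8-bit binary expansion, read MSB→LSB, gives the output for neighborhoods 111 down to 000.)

174

  [7] ### => #  t=0,i=0
  [6] ##. => .  t=0,i=1
  [5] #.# => #  t=0,i=2
  [4] #.. => .  t=0,i=4
  [3] .## => #  t=0,i=6
  [2] .#. => #  t=0,i=3
  [1] ..# => #  t=0,i=5
  [0] ... => .  t=0,i=13
  bits 10101110 = 174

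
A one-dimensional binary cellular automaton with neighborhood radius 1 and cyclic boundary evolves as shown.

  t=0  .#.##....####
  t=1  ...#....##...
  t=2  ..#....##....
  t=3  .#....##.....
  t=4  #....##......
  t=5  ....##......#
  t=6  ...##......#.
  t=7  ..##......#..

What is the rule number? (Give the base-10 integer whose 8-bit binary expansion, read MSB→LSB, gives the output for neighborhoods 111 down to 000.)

10

  ### -> .   bit 7 = 0  t=0,i=10
  ##. -> .   bit 6 = 0  t=0,i=4
  #.# -> .   bit 5 = 0  t=0,i=0
  #.. -> .   bit 4 = 0  t=0,i=5
  .## -> #   bit 3 = 1  t=0,i=3
  .#. -> .   bit 2 = 0  t=0,i=1
  ..# -> #   bit 1 = 1  t=0,i=8
  ... -> .   bit 0 = 0  t=0,i=6
  bits 00001010 = 10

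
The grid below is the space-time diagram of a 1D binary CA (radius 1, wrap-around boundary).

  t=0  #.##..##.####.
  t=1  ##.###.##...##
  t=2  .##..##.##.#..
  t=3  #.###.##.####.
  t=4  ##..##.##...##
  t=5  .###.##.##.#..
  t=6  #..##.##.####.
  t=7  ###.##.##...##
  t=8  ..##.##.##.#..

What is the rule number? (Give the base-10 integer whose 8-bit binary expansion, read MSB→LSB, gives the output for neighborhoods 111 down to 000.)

118

  [7] ### => .  t=0,i=10
  [6] ##. => #  t=0,i=3
  [5] #.# => #  t=0,i=1
  [4] #.. => #  t=0,i=4
  [3] .## => .  t=0,i=2
  [2] .#. => #  t=0,i=0
  [1] ..# => #  t=0,i=5
  [0] ... => .  t=1,i=10
  bits 01110110 = 118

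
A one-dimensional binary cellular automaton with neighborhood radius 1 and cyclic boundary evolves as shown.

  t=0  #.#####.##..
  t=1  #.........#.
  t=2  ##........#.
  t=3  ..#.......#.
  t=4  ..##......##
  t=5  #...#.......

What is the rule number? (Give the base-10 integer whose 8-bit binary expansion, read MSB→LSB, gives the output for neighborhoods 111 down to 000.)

20

  [7] ### => .  t=0,i=3
  [6] ##. => .  t=0,i=6
  [5] #.# => .  t=0,i=1
  [4] #.. => #  t=0,i=10
  [3] .## => .  t=0,i=2
  [2] .#. => #  t=0,i=0
  [1] ..# => .  t=0,i=11
  [0] ... => .  t=1,i=2
  bits 00010100 = 20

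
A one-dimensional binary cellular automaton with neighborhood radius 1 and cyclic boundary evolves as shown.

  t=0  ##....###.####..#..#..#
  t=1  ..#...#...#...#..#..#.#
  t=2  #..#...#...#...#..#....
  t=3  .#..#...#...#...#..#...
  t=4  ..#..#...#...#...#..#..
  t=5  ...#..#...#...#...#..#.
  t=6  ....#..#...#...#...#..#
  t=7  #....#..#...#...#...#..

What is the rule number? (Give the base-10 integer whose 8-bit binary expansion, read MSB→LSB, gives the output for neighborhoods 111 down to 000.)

  nb ###: next=.  (t=0,i=0, bit7=0)
  nb ##.: next=.  (t=0,i=1, bit6=0)
  nb #.#: next=.  (t=0,i=9, bit5=0)
  nb #..: next=#  (t=0,i=2, bit4=1)
  nb .##: next=#  (t=0,i=6, bit3=1)
  nb .#.: next=.  (t=0,i=16, bit2=0)
  nb ..#: next=.  (t=0,i=5, bit1=0)
  nb ...: next=.  (t=0,i=3, bit0=0)
  bits 00011000 = 24

24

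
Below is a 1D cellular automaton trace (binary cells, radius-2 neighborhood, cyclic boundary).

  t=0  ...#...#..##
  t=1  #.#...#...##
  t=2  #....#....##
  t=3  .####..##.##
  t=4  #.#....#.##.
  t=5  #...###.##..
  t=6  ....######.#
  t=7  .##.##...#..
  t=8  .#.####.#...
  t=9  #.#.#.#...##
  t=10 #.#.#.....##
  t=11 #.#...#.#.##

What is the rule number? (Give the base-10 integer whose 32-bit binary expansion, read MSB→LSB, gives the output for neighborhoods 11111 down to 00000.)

  ##### -> .   bit 31 = 0  t=6,i=6
  ####. -> .   bit 30 = 0  t=3,i=3
  ###.# -> #   bit 29 = 1  t=1,i=0
  ###.. -> .   bit 28 = 0  t=2,i=0
  ##.## -> #   bit 27 = 1  t=3,i=0
  ##.#. -> .   bit 26 = 0  t=1,i=1
  ##..# -> .   bit 25 = 0  t=3,i=5
  ##... -> #   bit 24 = 1  t=0,i=0
  #.### -> .   bit 23 = 0  t=3,i=1
  #.##. -> #   bit 22 = 1  t=3,i=10
  #.#.# -> #   bit 21 = 1  t=4,i=0
  #.#.. -> .   bit 20 = 0  t=1,i=2
  #..## -> .   bit 19 = 0  t=0,i=9
  #..#. -> #   bit 18 = 1  t=5,i=11
  #...# -> .   bit 17 = 0  t=0,i=1
  #.... -> #   bit 16 = 1  t=2,i=2
  .#### -> #   bit 15 = 1  t=3,i=2
  .###. -> #   bit 14 = 1  t=1,i=11
  .##.# -> .   bit 13 = 0  t=3,i=8
  .##.. -> #   bit 12 = 1  t=0,i=11
  .#.## -> #   bit 11 = 1  t=4,i=8
  .#.#. -> .   bit 10 = 0  t=4,i=1
  .#..# -> .   bit 9 = 0  t=0,i=8
  .#... -> .   bit 8 = 0  t=0,i=4
  ..### -> #   bit 7 = 1  t=1,i=10
  ..##. -> #   bit 6 = 1  t=0,i=10
  ..#.# -> .   bit 5 = 0  t=4,i=7
  ..#.. -> .   bit 4 = 0  t=0,i=3
  ...## -> .   bit 3 = 0  t=1,i=9
  ...#. -> #   bit 2 = 1  t=0,i=2
  ....# -> #   bit 1 = 1  t=2,i=3
  ..... -> .   bit 0 = 0  t=10,i=7
  bits 00101001011001011101100011000110 = 694540486

694540486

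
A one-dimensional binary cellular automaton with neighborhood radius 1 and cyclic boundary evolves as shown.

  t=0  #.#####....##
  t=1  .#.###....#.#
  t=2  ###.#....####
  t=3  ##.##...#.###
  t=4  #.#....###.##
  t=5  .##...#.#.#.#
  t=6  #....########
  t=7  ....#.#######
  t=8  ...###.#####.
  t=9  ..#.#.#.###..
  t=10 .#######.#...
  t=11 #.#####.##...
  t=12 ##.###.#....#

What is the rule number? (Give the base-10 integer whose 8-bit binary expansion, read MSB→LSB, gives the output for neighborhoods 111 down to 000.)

166

  nb ###: next=#  (t=0,i=3, bit7=1)
  nb ##.: next=.  (t=0,i=0, bit6=0)
  nb #.#: next=#  (t=0,i=1, bit5=1)
  nb #..: next=.  (t=0,i=7, bit4=0)
  nb .##: next=.  (t=0,i=2, bit3=0)
  nb .#.: next=#  (t=1,i=1, bit2=1)
  nb ..#: next=#  (t=0,i=10, bit1=1)
  nb ...: next=.  (t=0,i=8, bit0=0)
  bits 10100110 = 166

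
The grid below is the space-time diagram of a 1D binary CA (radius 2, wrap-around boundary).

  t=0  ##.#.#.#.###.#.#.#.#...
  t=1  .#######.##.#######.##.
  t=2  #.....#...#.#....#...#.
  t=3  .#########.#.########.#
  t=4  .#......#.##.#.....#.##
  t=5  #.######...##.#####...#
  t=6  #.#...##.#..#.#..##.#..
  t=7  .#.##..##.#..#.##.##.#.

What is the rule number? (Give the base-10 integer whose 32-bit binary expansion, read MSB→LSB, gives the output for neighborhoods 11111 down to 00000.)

  nb #####: next=.  (t=1,i=3, bit31=0)
  nb ####.: next=#  (t=1,i=6, bit30=1)
  nb ###.#: next=.  (t=0,i=11, bit29=0)
  nb ###..: next=#  (t=5,i=7, bit28=1)
  nb ##.##: next=.  (t=1,i=8, bit27=0)
  nb ##.#.: next=#  (t=0,i=2, bit26=1)
  nb ##..#: next=.  (t=1,i=22, bit25=0)
  nb ##...: next=.  (t=5,i=8, bit24=0)
  nb #.###: next=#  (t=0,i=9, bit23=1)
  nb #.##.: next=.  (t=1,i=9, bit22=0)
  nb #.#.#: next=#  (t=0,i=3, bit21=1)
  nb #.#..: next=.  (t=0,i=19, bit20=0)
  nb #..##: next=#  (t=1,i=0, bit19=1)
  nb #..#.: next=.  (t=6,i=11, bit18=0)
  nb #...#: next=#  (t=0,i=21, bit17=1)
  nb #....: next=#  (t=2,i=2, bit16=1)
  nb .####: next=.  (t=1,i=2, bit15=0)
  nb .###.: next=#  (t=0,i=10, bit14=1)
  nb .##.#: next=#  (t=0,i=1, bit13=1)
  nb .##..: next=#  (t=1,i=21, bit12=1)
  nb .#.##: next=.  (t=0,i=8, bit11=0)
  nb .#.#.: next=#  (t=0,i=4, bit10=1)
  nb .#..#: next=#  (t=6,i=10, bit9=1)
  nb .#...: next=#  (t=0,i=20, bit8=1)
  nb ..###: next=.  (t=1,i=1, bit7=0)
  nb ..##.: next=.  (t=0,i=0, bit6=0)
  nb ..#.#: next=.  (t=2,i=10, bit5=0)
  nb ..#..: next=#  (t=2,i=6, bit4=1)
  nb ...##: next=.  (t=0,i=22, bit3=0)
  nb ...#.: next=#  (t=2,i=5, bit2=1)
  nb ....#: next=#  (t=2,i=4, bit1=1)
  nb .....: next=#  (t=2,i=3, bit0=1)
  bits 01010100101010110111011100010111 = 1420523287

1420523287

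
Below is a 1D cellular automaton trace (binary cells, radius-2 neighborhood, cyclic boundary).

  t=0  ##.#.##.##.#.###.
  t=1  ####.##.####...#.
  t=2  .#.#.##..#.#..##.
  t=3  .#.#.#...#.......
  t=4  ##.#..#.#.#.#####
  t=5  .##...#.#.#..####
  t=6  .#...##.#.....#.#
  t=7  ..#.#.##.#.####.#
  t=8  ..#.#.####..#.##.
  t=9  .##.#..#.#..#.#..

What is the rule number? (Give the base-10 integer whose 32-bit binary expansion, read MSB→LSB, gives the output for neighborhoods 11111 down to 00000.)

3026231599

  nb #####: next=#  (t=4,i=14, bit31=1)
  nb ####.: next=.  (t=1,i=2, bit30=0)
  nb ###.#: next=#  (t=0,i=15, bit29=1)
  nb ###..: next=#  (t=1,i=11, bit28=1)
  nb ##.##: next=.  (t=0,i=7, bit27=0)
  nb ##.#.: next=#  (t=0,i=2, bit26=1)
  nb ##..#: next=.  (t=2,i=7, bit25=0)
  nb ##...: next=.  (t=1,i=12, bit24=0)
  nb #.###: next=.  (t=0,i=13, bit23=0)
  nb #.##.: next=#  (t=0,i=0, bit22=1)
  nb #.#.#: next=#  (t=0,i=3, bit21=1)
  nb #.#..: next=.  (t=2,i=11, bit20=0)
  nb #..##: next=.  (t=2,i=13, bit19=0)
  nb #..#.: next=.  (t=2,i=0, bit18=0)
  nb #...#: next=.  (t=1,i=13, bit17=0)
  nb #....: next=.  (t=3,i=11, bit16=0)
  nb .####: next=#  (t=1,i=1, bit15=1)
  nb .###.: next=.  (t=0,i=14, bit14=0)
  nb .##.#: next=#  (t=0,i=1, bit13=1)
  nb .##..: next=.  (t=2,i=6, bit12=0)
  nb .#.##: next=.  (t=0,i=4, bit11=0)
  nb .#.#.: next=.  (t=2,i=2, bit10=0)
  nb .#..#: next=.  (t=2,i=12, bit9=0)
  nb .#...: next=#  (t=3,i=6, bit8=1)
  nb ..###: next=.  (t=5,i=13, bit7=0)
  nb ..##.: next=.  (t=2,i=14, bit6=0)
  nb ..#.#: next=#  (t=1,i=15, bit5=1)
  nb ..#..: next=.  (t=3,i=9, bit4=0)
  nb ...##: next=#  (t=6,i=4, bit3=1)
  nb ...#.: next=#  (t=1,i=14, bit2=1)
  nb ....#: next=#  (t=3,i=16, bit1=1)
  nb .....: next=#  (t=3,i=12, bit0=1)
  bits 10110100011000001010000100101111 = 3026231599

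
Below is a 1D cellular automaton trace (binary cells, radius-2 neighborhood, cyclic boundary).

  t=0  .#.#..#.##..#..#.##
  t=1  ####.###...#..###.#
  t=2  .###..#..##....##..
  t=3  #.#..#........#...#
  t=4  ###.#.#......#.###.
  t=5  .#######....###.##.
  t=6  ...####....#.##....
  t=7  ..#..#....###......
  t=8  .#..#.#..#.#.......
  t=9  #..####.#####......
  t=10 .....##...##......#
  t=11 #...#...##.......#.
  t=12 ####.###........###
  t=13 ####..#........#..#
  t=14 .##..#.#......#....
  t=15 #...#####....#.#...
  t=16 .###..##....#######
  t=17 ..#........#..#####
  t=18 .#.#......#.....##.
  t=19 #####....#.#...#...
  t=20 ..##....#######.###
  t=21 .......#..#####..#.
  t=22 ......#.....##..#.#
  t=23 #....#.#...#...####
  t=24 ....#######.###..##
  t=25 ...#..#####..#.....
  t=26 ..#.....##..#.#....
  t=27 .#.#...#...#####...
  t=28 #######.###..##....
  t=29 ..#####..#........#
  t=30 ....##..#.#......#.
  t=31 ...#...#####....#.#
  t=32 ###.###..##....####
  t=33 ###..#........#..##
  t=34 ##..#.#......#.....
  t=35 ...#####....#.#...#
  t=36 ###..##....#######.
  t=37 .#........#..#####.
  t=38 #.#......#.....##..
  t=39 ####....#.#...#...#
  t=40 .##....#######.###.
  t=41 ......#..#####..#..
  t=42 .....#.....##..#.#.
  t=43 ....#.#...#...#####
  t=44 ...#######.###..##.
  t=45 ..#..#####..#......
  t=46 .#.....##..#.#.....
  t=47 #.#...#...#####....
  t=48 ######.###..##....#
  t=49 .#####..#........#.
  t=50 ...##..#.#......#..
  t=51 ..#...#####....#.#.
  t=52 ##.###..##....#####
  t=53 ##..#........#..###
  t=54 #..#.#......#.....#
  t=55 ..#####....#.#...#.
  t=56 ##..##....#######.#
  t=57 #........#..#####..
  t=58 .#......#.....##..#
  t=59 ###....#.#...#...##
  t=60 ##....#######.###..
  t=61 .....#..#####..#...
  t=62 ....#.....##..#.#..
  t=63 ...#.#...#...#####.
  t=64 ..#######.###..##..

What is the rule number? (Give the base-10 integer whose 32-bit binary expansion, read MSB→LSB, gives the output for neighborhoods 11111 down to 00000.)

  #####|#  b31=1 t=1,i=1
  ####.|#  b30=1 t=1,i=2
  ###.#|#  b29=1 t=1,i=3
  ###..|.  b28=0 t=1,i=7
  ##.##|.  b27=0 t=1,i=4
  ##.#.|#  b26=1 t=0,i=0
  ##..#|.  b25=0 t=0,i=10
  ##...|.  b24=0 t=1,i=8
  #.###|.  b23=0 t=1,i=5
  #.##.|.  b22=0 t=0,i=8
  #.#.#|#  b21=1 t=0,i=1
  #.#..|#  b20=1 t=0,i=3
  #..##|.  b19=0 t=1,i=13
  #..#.|#  b18=1 t=0,i=5
  #...#|#  b17=1 t=1,i=9
  #....|.  b16=0 t=2,i=12
  .####|.  b15=0 t=1,i=0
  .###.|#  b14=1 t=1,i=6
  .##.#|#  b13=1 t=0,i=18
  .##..|.  b12=0 t=0,i=9
  .#.##|#  b11=1 t=0,i=7
  .#.#.|#  b10=1 t=0,i=2
  .#..#|.  b9=0 t=0,i=4
  .#...|#  b8=1 t=3,i=6
  ..###|.  b7=0 t=1,i=14
  ..##.|.  b6=0 t=2,i=9
  ..#.#|#  b5=1 t=0,i=6
  ..#..|.  b4=0 t=0,i=12
  ...##|#  b3=1 t=2,i=0
  ...#.|#  b2=1 t=1,i=10
  ....#|.  b1=0 t=2,i=13
  .....|.  b0=0 t=3,i=8
  bits 11100100001101100110110100101100 = 3828772140

3828772140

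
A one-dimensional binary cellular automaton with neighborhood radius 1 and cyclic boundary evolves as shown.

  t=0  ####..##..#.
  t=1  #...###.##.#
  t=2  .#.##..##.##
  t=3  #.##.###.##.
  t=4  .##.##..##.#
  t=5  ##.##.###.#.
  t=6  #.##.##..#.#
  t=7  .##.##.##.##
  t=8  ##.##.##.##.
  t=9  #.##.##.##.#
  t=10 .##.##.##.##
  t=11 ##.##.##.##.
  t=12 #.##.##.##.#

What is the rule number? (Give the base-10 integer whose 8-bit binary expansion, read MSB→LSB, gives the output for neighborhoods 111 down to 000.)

  ### -> .   bit 7 = 0  t=0,i=1
  ##. -> .   bit 6 = 0  t=0,i=3
  #.# -> #   bit 5 = 1  t=0,i=11
  #.. -> #   bit 4 = 1  t=0,i=4
  .## -> #   bit 3 = 1  t=0,i=0
  .#. -> .   bit 2 = 0  t=0,i=10
  ..# -> #   bit 1 = 1  t=0,i=5
  ... -> .   bit 0 = 0  t=1,i=2
  bits 00111010 = 58

58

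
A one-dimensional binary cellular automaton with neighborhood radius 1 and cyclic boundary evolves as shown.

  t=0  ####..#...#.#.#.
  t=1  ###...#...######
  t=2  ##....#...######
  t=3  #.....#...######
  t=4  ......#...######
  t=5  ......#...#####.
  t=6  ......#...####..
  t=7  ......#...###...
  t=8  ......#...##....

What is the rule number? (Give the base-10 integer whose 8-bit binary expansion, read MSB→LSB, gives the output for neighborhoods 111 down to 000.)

  ###|#  b7=1 t=0,i=1
  ##.|.  b6=0 t=0,i=3
  #.#|#  b5=1 t=0,i=11
  #..|.  b4=0 t=0,i=4
  .##|#  b3=1 t=0,i=0
  .#.|#  b2=1 t=0,i=6
  ..#|.  b1=0 t=0,i=5
  ...|.  b0=0 t=0,i=8
  bits 10101100 = 172

172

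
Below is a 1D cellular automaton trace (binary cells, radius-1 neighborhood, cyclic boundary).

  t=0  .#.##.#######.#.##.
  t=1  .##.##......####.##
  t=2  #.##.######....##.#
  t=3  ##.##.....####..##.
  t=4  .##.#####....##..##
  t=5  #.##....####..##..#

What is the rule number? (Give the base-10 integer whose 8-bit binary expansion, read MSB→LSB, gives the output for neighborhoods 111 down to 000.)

117

  [7] ### => .  t=0,i=7
  [6] ##. => #  t=0,i=4
  [5] #.# => #  t=0,i=2
  [4] #.. => #  t=0,i=18
  [3] .## => .  t=0,i=3
  [2] .#. => #  t=0,i=1
  [1] ..# => .  t=0,i=0
  [0] ... => #  t=1,i=7
  bits 01110101 = 117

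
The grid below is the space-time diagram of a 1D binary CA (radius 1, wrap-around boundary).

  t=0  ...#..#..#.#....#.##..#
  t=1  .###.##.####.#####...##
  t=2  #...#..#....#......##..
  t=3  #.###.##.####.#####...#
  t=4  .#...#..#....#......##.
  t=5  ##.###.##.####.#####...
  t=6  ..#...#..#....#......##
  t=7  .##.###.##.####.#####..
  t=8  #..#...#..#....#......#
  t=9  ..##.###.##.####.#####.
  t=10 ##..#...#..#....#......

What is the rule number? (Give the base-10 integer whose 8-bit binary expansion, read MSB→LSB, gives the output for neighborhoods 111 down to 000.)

  [7] ### => .  t=1,i=2
  [6] ##. => .  t=0,i=19
  [5] #.# => #  t=0,i=10
  [4] #.. => .  t=0,i=0
  [3] .## => .  t=0,i=18
  [2] .#. => #  t=0,i=3
  [1] ..# => #  t=0,i=2
  [0] ... => #  t=0,i=1
  bits 00100111 = 39

39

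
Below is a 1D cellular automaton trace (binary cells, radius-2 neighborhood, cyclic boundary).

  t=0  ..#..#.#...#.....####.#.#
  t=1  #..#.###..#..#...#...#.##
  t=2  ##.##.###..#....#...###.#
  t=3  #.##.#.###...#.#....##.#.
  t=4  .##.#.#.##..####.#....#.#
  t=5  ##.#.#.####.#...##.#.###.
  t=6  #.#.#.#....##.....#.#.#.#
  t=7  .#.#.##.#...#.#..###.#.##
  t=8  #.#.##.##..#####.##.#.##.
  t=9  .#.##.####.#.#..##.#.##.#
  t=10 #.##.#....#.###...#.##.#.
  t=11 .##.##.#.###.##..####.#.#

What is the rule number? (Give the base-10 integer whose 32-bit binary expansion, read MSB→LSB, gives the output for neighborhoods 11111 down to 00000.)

2656132772

  [31] ##### => #  t=8,i=13
  [30] ####. => .  t=0,i=19
  [29] ###.# => .  t=0,i=20
  [28] ###.. => #  t=1,i=0
  [27] ##.## => #  t=2,i=2
  [26] ##.#. => #  t=0,i=21
  [25] ##..# => #  t=1,i=1
  [24] ##... => .  t=3,i=10
  [23] #.### => .  t=1,i=5
  [22] #.##. => #  t=2,i=3
  [21] #.#.# => .  t=0,i=22
  [20] #.#.. => #  t=0,i=7
  [19] #..## => .  t=4,i=11
  [18] #..#. => .  t=0,i=1
  [17] #...# => .  t=0,i=9
  [16] #.... => #  t=0,i=13
  [15] .#### => .  t=0,i=18
  [14] .###. => #  t=1,i=6
  [13] .##.# => .  t=2,i=4
  [12] .##.. => #  t=4,i=9
  [11] .#.## => #  t=1,i=4
  [10] .#.#. => #  t=0,i=6
  [9] .#..# => #  t=0,i=0
  [8] .#... => .  t=0,i=8
  [7] ..### => #  t=0,i=17
  [6] ..##. => .  t=3,i=20
  [5] ..#.# => #  t=0,i=5
  [4] ..#.. => .  t=0,i=2
  [3] ...## => .  t=0,i=16
  [2] ...#. => #  t=0,i=10
  [1] ....# => .  t=0,i=15
  [0] ..... => .  t=0,i=14
  bits 10011110010100010101111010100100 = 2656132772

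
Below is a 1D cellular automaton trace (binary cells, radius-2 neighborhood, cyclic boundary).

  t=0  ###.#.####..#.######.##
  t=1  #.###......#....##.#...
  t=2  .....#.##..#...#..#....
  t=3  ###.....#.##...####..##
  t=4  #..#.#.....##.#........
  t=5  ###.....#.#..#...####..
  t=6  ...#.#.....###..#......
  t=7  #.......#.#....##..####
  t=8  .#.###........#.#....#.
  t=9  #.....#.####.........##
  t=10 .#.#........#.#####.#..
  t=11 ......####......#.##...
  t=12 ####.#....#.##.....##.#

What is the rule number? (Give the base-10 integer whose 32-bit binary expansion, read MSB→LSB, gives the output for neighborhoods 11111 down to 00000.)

2770604569

  nb #####: next=#  (t=0,i=0, bit31=1)
  nb ####.: next=.  (t=0,i=1, bit30=0)
  nb ###.#: next=#  (t=0,i=2, bit29=1)
  nb ###..: next=.  (t=0,i=9, bit28=0)
  nb ##.##: next=.  (t=0,i=20, bit27=0)
  nb ##.#.: next=#  (t=0,i=3, bit26=1)
  nb ##..#: next=.  (t=0,i=10, bit25=0)
  nb ##...: next=#  (t=1,i=5, bit24=1)
  nb #.###: next=.  (t=0,i=6, bit23=0)
  nb #.##.: next=.  (t=2,i=7, bit22=0)
  nb #.#.#: next=#  (t=0,i=4, bit21=1)
  nb #.#..: next=.  (t=1,i=19, bit20=0)
  nb #..##: next=.  (t=3,i=20, bit19=0)
  nb #..#.: next=#  (t=0,i=11, bit18=1)
  nb #...#: next=.  (t=1,i=21, bit17=0)
  nb #....: next=.  (t=1,i=6, bit16=0)
  nb .####: next=.  (t=0,i=7, bit15=0)
  nb .###.: next=.  (t=1,i=3, bit14=0)
  nb .##.#: next=.  (t=1,i=17, bit13=0)
  nb .##..: next=#  (t=2,i=8, bit12=1)
  nb .#.##: next=.  (t=0,i=5, bit11=0)
  nb .#.#.: next=.  (t=4,i=4, bit10=0)
  nb .#..#: next=#  (t=2,i=16, bit9=1)
  nb .#...: next=.  (t=1,i=12, bit8=0)
  nb ..###: next=.  (t=3,i=15, bit7=0)
  nb ..##.: next=.  (t=1,i=16, bit6=0)
  nb ..#.#: next=.  (t=0,i=12, bit5=0)
  nb ..#..: next=#  (t=1,i=11, bit4=1)
  nb ...##: next=#  (t=1,i=15, bit3=1)
  nb ...#.: next=.  (t=1,i=10, bit2=0)
  nb ....#: next=.  (t=1,i=9, bit1=0)
  nb .....: next=#  (t=1,i=7, bit0=1)
  bits 10100101001001000001001000011001 = 2770604569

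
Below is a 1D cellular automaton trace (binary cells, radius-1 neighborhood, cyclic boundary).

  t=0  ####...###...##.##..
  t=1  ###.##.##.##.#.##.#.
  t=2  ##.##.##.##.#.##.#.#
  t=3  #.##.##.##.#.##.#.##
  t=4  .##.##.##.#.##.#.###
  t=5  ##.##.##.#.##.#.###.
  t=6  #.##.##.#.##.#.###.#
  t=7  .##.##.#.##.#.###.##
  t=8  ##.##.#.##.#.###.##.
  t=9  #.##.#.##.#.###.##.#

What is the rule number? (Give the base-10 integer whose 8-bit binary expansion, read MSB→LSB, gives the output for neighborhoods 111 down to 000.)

185

  [7] ### => #  t=0,i=1
  [6] ##. => .  t=0,i=3
  [5] #.# => #  t=0,i=15
  [4] #.. => #  t=0,i=4
  [3] .## => #  t=0,i=0
  [2] .#. => .  t=1,i=13
  [1] ..# => .  t=0,i=6
  [0] ... => #  t=0,i=5
  bits 10111001 = 185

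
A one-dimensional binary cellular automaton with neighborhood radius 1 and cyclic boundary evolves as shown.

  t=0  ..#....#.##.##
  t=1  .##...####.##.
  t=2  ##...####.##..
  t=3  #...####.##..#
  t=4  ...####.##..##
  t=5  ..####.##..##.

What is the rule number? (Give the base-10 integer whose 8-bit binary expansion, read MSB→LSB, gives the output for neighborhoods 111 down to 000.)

  nb ###: next=#  (t=1,i=7, bit7=1)
  nb ##.: next=.  (t=0,i=10, bit6=0)
  nb #.#: next=#  (t=0,i=8, bit5=1)
  nb #..: next=.  (t=0,i=0, bit4=0)
  nb .##: next=#  (t=0,i=9, bit3=1)
  nb .#.: next=#  (t=0,i=2, bit2=1)
  nb ..#: next=#  (t=0,i=1, bit1=1)
  nb ...: next=.  (t=0,i=4, bit0=0)
  bits 10101110 = 174

174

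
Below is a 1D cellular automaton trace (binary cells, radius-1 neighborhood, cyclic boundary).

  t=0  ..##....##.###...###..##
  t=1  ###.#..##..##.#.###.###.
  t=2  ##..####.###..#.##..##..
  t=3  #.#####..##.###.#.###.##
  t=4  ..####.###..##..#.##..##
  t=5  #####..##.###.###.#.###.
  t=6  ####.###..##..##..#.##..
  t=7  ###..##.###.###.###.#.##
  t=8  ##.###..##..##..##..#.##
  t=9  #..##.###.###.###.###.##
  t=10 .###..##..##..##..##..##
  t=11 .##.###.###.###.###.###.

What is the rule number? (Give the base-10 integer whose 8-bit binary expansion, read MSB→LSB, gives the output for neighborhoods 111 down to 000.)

  nb ###: next=#  (t=0,i=12, bit7=1)
  nb ##.: next=.  (t=0,i=3, bit6=0)
  nb #.#: next=.  (t=0,i=10, bit5=0)
  nb #..: next=#  (t=0,i=0, bit4=1)
  nb .##: next=#  (t=0,i=2, bit3=1)
  nb .#.: next=#  (t=1,i=4, bit2=1)
  nb ..#: next=#  (t=0,i=1, bit1=1)
  nb ...: next=.  (t=0,i=5, bit0=0)
  bits 10011110 = 158

158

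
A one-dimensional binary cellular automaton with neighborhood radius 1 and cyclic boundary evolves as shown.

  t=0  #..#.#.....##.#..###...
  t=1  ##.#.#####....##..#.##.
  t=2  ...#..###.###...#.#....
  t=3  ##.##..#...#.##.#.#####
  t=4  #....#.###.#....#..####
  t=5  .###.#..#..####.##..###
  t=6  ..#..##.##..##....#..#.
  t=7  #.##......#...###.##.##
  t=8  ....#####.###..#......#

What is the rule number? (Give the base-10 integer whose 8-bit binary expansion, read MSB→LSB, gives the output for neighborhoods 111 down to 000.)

149

  ### -> #   bit 7 = 1  t=0,i=18
  ##. -> .   bit 6 = 0  t=0,i=12
  #.# -> .   bit 5 = 0  t=0,i=4
  #.. -> #   bit 4 = 1  t=0,i=1
  .## -> .   bit 3 = 0  t=0,i=11
  .#. -> #   bit 2 = 1  t=0,i=0
  ..# -> .   bit 1 = 0  t=0,i=2
  ... -> #   bit 0 = 1  t=0,i=7
  bits 10010101 = 149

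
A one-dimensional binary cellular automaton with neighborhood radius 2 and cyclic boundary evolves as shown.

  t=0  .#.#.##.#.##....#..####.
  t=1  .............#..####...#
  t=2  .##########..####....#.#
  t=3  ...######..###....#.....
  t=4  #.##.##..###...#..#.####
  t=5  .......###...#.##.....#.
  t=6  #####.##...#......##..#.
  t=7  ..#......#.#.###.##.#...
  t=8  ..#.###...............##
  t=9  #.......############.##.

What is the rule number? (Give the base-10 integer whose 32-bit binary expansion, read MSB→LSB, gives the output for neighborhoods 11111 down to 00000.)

  [31] ##### => #  t=2,i=3
  [30] ####. => .  t=0,i=21
  [29] ###.# => .  t=4,i=0
  [28] ###.. => .  t=0,i=22
  [27] ##.## => .  t=4,i=1
  [26] ##.#. => .  t=0,i=7
  [25] ##..# => #  t=0,i=23
  [24] ##... => .  t=0,i=12
  [23] #.### => .  t=2,i=1
  [22] #.##. => .  t=0,i=5
  [21] #.#.# => .  t=0,i=3
  [20] #.#.. => .  t=7,i=20
  [19] #..## => #  t=0,i=18
  [18] #..#. => .  t=0,i=0
  [17] #...# => #  t=1,i=21
  [16] #.... => #  t=0,i=13
  [15] .#### => .  t=0,i=20
  [14] .###. => .  t=3,i=12
  [13] .##.# => .  t=0,i=6
  [12] .##.. => .  t=0,i=11
  [11] .#.## => .  t=0,i=4
  [10] .#.#. => .  t=0,i=2
  [9] .#..# => #  t=0,i=17
  [8] .#... => .  t=1,i=0
  [7] ..### => #  t=0,i=19
  [6] ..##. => #  t=6,i=18
  [5] ..#.# => .  t=0,i=1
  [4] ..#.. => #  t=0,i=16
  [3] ...## => #  t=3,i=2
  [2] ...#. => .  t=0,i=15
  [1] ....# => .  t=0,i=14
  [0] ..... => #  t=1,i=2
  bits 10000010000010110000001011011001 = 2181759705

2181759705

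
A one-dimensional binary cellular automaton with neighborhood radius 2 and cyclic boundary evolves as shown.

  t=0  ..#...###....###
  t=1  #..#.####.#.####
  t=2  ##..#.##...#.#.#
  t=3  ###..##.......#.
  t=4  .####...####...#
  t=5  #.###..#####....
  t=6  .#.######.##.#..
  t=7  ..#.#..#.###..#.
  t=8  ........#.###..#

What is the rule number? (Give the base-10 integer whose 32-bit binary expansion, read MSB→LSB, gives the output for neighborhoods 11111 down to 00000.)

1514793353

  ##### -> .   bit 31 = 0  t=1,i=14
  ####. -> #   bit 30 = 1  t=1,i=7
  ###.# -> .   bit 29 = 0  t=1,i=8
  ###.. -> #   bit 28 = 1  t=0,i=8
  ##.## -> #   bit 27 = 1  t=6,i=9
  ##.#. -> .   bit 26 = 0  t=1,i=9
  ##..# -> #   bit 25 = 1  t=0,i=0
  ##... -> .   bit 24 = 0  t=0,i=9
  #.### -> .   bit 23 = 0  t=1,i=5
  #.##. -> #   bit 22 = 1  t=2,i=6
  #.#.# -> .   bit 21 = 0  t=1,i=10
  #.#.. -> .   bit 20 = 0  t=6,i=13
  #..## -> #   bit 19 = 1  t=3,i=4
  #..#. -> .   bit 18 = 0  t=0,i=1
  #...# -> .   bit 17 = 0  t=0,i=4
  #.... -> #   bit 16 = 1  t=0,i=10
  .#### -> #   bit 15 = 1  t=1,i=6
  .###. -> #   bit 14 = 1  t=0,i=7
  .##.# -> #   bit 13 = 1  t=6,i=11
  .##.. -> .   bit 12 = 0  t=2,i=7
  .#.## -> #   bit 11 = 1  t=1,i=4
  .#.#. -> .   bit 10 = 0  t=2,i=12
  .#..# -> .   bit 9 = 0  t=7,i=5
  .#... -> #   bit 8 = 1  t=0,i=3
  ..### -> #   bit 7 = 1  t=0,i=6
  ..##. -> .   bit 6 = 0  t=3,i=5
  ..#.# -> .   bit 5 = 0  t=1,i=3
  ..#.. -> .   bit 4 = 0  t=0,i=2
  ...## -> #   bit 3 = 1  t=0,i=5
  ...#. -> .   bit 2 = 0  t=2,i=10
  ....# -> .   bit 1 = 0  t=0,i=11
  ..... -> #   bit 0 = 1  t=3,i=9
  bits 01011010010010011110100110001001 = 1514793353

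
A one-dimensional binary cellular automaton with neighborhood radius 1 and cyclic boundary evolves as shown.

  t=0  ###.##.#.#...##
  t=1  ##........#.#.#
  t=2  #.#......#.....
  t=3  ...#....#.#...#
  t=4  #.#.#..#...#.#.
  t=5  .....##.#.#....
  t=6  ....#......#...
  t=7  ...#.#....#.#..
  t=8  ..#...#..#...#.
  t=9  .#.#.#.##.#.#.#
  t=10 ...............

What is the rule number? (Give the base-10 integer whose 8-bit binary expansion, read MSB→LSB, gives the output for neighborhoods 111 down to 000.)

  ### -> #   bit 7 = 1  t=0,i=0
  ##. -> .   bit 6 = 0  t=0,i=2
  #.# -> .   bit 5 = 0  t=0,i=3
  #.. -> #   bit 4 = 1  t=0,i=10
  .## -> .   bit 3 = 0  t=0,i=4
  .#. -> .   bit 2 = 0  t=0,i=7
  ..# -> #   bit 1 = 1  t=0,i=12
  ... -> .   bit 0 = 0  t=0,i=11
  bits 10010010 = 146

146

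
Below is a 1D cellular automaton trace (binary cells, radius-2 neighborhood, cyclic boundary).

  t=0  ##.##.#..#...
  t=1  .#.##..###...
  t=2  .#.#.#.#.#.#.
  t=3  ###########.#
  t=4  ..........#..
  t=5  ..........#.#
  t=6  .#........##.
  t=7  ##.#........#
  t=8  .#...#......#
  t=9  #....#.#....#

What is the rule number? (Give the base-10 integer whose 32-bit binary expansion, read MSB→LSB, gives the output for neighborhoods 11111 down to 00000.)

  #####|.  b31=0 t=3,i=1
  ####.|.  b30=0 t=3,i=9
  ###.#|#  b29=1 t=3,i=10
  ###..|#  b28=1 t=1,i=9
  ##.##|.  b27=0 t=0,i=2
  ##.#.|.  b26=0 t=0,i=5
  ##..#|#  b25=1 t=1,i=5
  ##...|.  b24=0 t=1,i=10
  #.###|.  b23=0 t=3,i=12
  #.##.|#  b22=1 t=0,i=3
  #.#.#|#  b21=1 t=2,i=3
  #.#..|.  b20=0 t=0,i=6
  #..##|.  b19=0 t=1,i=6
  #..#.|#  b18=1 t=0,i=8
  #...#|.  b17=0 t=0,i=11
  #....|#  b16=1 t=1,i=11
  .####|.  b15=0 t=3,i=0
  .###.|.  b14=0 t=1,i=8
  .##.#|#  b13=1 t=0,i=1
  .##..|.  b12=0 t=1,i=4
  .#.##|.  b11=0 t=1,i=2
  .#.#.|#  b10=1 t=2,i=2
  .#..#|#  b9=1 t=0,i=7
  .#...|.  b8=0 t=0,i=10
  ..###|#  b7=1 t=1,i=7
  ..##.|.  b6=0 t=0,i=0
  ..#.#|#  b5=1 t=1,i=1
  ..#..|#  b4=1 t=0,i=9
  ...##|.  b3=0 t=0,i=12
  ...#.|.  b2=0 t=1,i=0
  ....#|.  b1=0 t=1,i=12
  .....|.  b0=0 t=4,i=0
  bits 00110010011001010010011010110000 = 845489840

845489840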